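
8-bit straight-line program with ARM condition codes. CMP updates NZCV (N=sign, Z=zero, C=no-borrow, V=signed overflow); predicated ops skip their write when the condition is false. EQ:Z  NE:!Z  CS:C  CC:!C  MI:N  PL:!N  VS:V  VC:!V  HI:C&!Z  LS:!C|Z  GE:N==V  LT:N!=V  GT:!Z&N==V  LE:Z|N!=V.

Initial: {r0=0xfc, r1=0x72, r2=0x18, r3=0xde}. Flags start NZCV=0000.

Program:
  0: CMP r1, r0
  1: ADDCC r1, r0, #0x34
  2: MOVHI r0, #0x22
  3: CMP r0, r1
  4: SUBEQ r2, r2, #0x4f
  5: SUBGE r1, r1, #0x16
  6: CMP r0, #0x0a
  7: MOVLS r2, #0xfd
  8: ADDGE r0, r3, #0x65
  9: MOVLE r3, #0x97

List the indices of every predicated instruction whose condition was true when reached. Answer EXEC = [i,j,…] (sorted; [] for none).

0: ✓ CMP  NZCV=0000
1: ✓ ADDCC  r1←0x30
2: · MOVHI
3: ✓ CMP  NZCV=1010
4: · SUBEQ
5: · SUBGE
6: ✓ CMP  NZCV=1010
7: · MOVLS
8: · ADDGE
9: ✓ MOVLE  r3←0x97

EXEC = [1,9]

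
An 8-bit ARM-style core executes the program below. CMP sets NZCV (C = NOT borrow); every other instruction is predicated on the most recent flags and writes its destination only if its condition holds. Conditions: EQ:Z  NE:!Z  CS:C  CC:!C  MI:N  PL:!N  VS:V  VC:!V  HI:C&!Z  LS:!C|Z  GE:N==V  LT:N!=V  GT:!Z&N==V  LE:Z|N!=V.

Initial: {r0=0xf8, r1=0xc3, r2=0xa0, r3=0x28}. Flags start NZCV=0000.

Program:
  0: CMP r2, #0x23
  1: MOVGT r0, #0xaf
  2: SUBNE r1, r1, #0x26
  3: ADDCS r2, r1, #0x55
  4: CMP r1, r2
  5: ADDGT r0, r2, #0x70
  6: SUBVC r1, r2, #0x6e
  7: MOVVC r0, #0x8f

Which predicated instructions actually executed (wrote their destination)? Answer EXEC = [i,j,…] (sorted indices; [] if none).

EXEC = [2,3,6,7]

[0] flags=0011 → (cmp)
[1] flags=0011 GT?F → skip
[2] flags=0011 NE?T → r1=0x9d
[3] flags=0011 CS?T → r2=0xf2
[4] flags=1000 → (cmp)
[5] flags=1000 GT?F → skip
[6] flags=1000 VC?T → r1=0x84
[7] flags=1000 VC?T → r0=0x8f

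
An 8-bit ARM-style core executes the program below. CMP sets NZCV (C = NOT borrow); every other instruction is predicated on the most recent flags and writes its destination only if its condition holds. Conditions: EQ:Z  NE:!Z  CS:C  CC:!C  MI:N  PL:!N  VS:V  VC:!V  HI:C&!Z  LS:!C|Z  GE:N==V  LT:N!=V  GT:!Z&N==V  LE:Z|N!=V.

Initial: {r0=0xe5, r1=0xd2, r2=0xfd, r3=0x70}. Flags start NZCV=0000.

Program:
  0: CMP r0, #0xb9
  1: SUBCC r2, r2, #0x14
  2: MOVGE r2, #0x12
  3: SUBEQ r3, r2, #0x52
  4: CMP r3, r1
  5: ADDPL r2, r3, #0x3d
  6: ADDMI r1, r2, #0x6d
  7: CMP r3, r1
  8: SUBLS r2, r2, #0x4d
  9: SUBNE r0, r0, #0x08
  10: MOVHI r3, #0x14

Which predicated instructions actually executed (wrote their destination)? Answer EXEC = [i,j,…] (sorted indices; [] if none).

[0] flags=0010 → (cmp)
[1] flags=0010 CC?F → skip
[2] flags=0010 GE?T → r2=0x12
[3] flags=0010 EQ?F → skip
[4] flags=1001 → (cmp)
[5] flags=1001 PL?F → skip
[6] flags=1001 MI?T → r1=0x7f
[7] flags=1000 → (cmp)
[8] flags=1000 LS?T → r2=0xc5
[9] flags=1000 NE?T → r0=0xdd
[10] flags=1000 HI?F → skip

EXEC = [2,6,8,9]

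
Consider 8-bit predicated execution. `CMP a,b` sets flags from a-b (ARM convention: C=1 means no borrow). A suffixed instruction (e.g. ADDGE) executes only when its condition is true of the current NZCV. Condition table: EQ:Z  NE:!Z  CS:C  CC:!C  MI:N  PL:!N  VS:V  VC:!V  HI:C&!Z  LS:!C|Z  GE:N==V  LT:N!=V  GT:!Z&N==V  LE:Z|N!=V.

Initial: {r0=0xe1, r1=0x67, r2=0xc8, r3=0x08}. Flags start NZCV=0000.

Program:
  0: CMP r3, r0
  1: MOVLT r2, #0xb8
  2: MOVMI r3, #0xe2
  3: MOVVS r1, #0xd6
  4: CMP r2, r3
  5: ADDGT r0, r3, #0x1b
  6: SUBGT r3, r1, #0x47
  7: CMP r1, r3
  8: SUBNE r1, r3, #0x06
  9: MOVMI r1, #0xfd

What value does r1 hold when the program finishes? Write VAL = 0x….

[0] flags=0000 → (cmp)
[1] flags=0000 LT?F → skip
[2] flags=0000 MI?F → skip
[3] flags=0000 VS?F → skip
[4] flags=1010 → (cmp)
[5] flags=1010 GT?F → skip
[6] flags=1010 GT?F → skip
[7] flags=0010 → (cmp)
[8] flags=0010 NE?T → r1=0x02
[9] flags=0010 MI?F → skip

VAL = 0x02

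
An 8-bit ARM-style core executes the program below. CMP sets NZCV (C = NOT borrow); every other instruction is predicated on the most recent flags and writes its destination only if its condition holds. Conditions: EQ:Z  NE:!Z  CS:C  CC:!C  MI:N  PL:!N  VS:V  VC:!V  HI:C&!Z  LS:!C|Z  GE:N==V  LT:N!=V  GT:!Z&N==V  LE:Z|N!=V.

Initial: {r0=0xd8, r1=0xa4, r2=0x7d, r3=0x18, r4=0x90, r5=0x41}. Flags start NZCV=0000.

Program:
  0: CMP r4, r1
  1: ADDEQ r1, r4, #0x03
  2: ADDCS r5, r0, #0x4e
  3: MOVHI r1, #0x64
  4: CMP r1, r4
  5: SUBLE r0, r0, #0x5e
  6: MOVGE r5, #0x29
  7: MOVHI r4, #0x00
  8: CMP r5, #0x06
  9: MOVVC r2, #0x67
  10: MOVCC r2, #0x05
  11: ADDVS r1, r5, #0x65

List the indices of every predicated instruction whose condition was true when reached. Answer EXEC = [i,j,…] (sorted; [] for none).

EXEC = [6,7,9]

0: ✓ CMP  NZCV=1000
1: · ADDEQ
2: · ADDCS
3: · MOVHI
4: ✓ CMP  NZCV=0010
5: · SUBLE
6: ✓ MOVGE  r5←0x29
7: ✓ MOVHI  r4←0x00
8: ✓ CMP  NZCV=0010
9: ✓ MOVVC  r2←0x67
10: · MOVCC
11: · ADDVS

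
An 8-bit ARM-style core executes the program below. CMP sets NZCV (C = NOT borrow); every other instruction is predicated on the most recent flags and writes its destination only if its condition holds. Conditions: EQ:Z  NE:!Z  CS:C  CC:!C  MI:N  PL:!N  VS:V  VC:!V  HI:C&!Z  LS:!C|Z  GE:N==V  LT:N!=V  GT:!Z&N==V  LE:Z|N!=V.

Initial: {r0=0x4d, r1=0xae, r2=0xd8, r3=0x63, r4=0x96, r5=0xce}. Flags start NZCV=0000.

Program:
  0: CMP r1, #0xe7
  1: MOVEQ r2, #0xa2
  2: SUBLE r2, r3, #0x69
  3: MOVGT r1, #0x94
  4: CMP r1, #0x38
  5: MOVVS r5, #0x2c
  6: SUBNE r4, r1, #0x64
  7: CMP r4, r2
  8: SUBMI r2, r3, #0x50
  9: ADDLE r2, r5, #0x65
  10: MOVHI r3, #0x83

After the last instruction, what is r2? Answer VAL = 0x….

VAL = 0xfa

[0] flags=1000 → (cmp)
[1] flags=1000 EQ?F → skip
[2] flags=1000 LE?T → r2=0xfa
[3] flags=1000 GT?F → skip
[4] flags=0011 → (cmp)
[5] flags=0011 VS?T → r5=0x2c
[6] flags=0011 NE?T → r4=0x4a
[7] flags=0000 → (cmp)
[8] flags=0000 MI?F → skip
[9] flags=0000 LE?F → skip
[10] flags=0000 HI?F → skip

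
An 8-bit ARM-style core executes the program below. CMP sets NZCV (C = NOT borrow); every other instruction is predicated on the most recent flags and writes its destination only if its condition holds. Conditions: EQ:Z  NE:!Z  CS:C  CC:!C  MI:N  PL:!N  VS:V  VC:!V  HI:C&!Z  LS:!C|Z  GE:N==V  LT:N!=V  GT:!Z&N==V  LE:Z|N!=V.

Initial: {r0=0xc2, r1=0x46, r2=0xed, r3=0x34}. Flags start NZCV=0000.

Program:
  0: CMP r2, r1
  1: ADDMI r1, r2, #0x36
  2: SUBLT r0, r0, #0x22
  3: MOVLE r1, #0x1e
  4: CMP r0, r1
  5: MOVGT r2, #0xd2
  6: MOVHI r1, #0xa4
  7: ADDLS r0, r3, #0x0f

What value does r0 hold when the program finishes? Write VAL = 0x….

VAL = 0xa0

[0] flags=1010 → (cmp)
[1] flags=1010 MI?T → r1=0x23
[2] flags=1010 LT?T → r0=0xa0
[3] flags=1010 LE?T → r1=0x1e
[4] flags=1010 → (cmp)
[5] flags=1010 GT?F → skip
[6] flags=1010 HI?T → r1=0xa4
[7] flags=1010 LS?F → skip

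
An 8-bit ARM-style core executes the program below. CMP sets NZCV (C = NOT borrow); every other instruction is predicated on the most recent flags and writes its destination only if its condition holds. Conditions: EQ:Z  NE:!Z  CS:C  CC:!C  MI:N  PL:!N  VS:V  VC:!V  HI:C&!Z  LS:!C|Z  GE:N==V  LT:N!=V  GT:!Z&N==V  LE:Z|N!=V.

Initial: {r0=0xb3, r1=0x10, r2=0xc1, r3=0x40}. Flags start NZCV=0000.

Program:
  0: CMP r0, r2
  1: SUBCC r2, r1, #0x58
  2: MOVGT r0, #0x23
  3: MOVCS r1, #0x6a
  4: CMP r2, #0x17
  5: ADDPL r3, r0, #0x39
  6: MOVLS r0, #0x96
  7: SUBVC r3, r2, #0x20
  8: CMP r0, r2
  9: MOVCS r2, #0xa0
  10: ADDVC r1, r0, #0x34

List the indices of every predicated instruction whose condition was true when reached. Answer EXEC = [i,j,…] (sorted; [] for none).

EXEC = [1,7,10]

[0] flags=1000 → (cmp)
[1] flags=1000 CC?T → r2=0xb8
[2] flags=1000 GT?F → skip
[3] flags=1000 CS?F → skip
[4] flags=1010 → (cmp)
[5] flags=1010 PL?F → skip
[6] flags=1010 LS?F → skip
[7] flags=1010 VC?T → r3=0x98
[8] flags=1000 → (cmp)
[9] flags=1000 CS?F → skip
[10] flags=1000 VC?T → r1=0xe7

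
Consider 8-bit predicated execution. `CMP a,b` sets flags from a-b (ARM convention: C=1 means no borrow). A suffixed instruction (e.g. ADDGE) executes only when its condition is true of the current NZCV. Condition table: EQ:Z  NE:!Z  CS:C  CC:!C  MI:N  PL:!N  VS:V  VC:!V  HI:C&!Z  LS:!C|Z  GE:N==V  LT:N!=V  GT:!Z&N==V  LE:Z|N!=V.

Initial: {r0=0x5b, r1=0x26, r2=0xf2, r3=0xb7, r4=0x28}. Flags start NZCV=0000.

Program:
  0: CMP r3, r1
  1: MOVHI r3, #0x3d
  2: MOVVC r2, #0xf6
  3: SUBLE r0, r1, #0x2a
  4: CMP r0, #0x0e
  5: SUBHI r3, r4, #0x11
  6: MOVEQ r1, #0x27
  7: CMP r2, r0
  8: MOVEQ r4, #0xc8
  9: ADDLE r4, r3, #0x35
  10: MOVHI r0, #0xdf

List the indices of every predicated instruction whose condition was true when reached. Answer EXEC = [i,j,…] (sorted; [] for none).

EXEC = [1,2,3,5,9]

0: ✓ CMP  NZCV=1010
1: ✓ MOVHI  r3←0x3d
2: ✓ MOVVC  r2←0xf6
3: ✓ SUBLE  r0←0xfc
4: ✓ CMP  NZCV=1010
5: ✓ SUBHI  r3←0x17
6: · MOVEQ
7: ✓ CMP  NZCV=1000
8: · MOVEQ
9: ✓ ADDLE  r4←0x4c
10: · MOVHI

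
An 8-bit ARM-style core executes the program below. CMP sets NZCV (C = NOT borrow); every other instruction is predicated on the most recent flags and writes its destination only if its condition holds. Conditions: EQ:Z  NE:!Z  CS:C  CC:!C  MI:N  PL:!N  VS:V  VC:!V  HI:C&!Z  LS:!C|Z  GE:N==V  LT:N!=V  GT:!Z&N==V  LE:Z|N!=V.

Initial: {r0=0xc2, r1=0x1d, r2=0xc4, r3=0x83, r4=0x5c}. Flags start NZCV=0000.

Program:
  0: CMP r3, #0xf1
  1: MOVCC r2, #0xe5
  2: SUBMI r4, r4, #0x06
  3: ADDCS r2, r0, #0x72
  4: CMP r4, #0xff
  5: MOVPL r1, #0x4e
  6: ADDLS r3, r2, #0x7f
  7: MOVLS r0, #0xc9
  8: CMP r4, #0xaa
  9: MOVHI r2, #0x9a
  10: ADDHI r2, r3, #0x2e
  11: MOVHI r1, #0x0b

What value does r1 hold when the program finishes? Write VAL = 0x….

0: ✓ CMP  NZCV=1000
1: ✓ MOVCC  r2←0xe5
2: ✓ SUBMI  r4←0x56
3: · ADDCS
4: ✓ CMP  NZCV=0000
5: ✓ MOVPL  r1←0x4e
6: ✓ ADDLS  r3←0x64
7: ✓ MOVLS  r0←0xc9
8: ✓ CMP  NZCV=1001
9: · MOVHI
10: · ADDHI
11: · MOVHI

VAL = 0x4e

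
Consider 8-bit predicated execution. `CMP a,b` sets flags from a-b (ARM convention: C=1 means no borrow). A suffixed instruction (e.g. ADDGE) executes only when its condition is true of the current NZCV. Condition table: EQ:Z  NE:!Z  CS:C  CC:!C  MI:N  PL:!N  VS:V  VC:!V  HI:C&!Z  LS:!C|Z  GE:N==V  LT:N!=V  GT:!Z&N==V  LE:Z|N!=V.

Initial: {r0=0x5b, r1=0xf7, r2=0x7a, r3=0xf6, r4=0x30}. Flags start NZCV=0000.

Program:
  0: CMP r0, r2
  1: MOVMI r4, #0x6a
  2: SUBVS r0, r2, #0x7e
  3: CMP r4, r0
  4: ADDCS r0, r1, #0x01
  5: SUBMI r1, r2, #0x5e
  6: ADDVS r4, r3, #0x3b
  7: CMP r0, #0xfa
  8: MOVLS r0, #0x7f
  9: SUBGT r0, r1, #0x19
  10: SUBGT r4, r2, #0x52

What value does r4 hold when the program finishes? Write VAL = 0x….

VAL = 0x6a

0: ✓ CMP  NZCV=1000
1: ✓ MOVMI  r4←0x6a
2: · SUBVS
3: ✓ CMP  NZCV=0010
4: ✓ ADDCS  r0←0xf8
5: · SUBMI
6: · ADDVS
7: ✓ CMP  NZCV=1000
8: ✓ MOVLS  r0←0x7f
9: · SUBGT
10: · SUBGT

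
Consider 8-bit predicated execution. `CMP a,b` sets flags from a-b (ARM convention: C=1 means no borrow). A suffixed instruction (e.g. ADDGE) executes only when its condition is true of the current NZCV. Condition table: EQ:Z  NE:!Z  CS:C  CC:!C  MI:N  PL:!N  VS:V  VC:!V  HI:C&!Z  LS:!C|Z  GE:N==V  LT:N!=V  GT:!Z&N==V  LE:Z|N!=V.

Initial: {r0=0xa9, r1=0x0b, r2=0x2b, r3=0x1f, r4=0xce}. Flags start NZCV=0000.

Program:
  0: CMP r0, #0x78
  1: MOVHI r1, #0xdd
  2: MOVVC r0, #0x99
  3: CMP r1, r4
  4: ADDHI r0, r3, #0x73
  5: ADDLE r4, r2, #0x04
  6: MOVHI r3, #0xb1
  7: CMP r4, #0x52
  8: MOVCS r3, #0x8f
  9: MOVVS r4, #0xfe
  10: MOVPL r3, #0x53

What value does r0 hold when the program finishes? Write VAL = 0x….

0: ✓ CMP  NZCV=0011
1: ✓ MOVHI  r1←0xdd
2: · MOVVC
3: ✓ CMP  NZCV=0010
4: ✓ ADDHI  r0←0x92
5: · ADDLE
6: ✓ MOVHI  r3←0xb1
7: ✓ CMP  NZCV=0011
8: ✓ MOVCS  r3←0x8f
9: ✓ MOVVS  r4←0xfe
10: ✓ MOVPL  r3←0x53

VAL = 0x92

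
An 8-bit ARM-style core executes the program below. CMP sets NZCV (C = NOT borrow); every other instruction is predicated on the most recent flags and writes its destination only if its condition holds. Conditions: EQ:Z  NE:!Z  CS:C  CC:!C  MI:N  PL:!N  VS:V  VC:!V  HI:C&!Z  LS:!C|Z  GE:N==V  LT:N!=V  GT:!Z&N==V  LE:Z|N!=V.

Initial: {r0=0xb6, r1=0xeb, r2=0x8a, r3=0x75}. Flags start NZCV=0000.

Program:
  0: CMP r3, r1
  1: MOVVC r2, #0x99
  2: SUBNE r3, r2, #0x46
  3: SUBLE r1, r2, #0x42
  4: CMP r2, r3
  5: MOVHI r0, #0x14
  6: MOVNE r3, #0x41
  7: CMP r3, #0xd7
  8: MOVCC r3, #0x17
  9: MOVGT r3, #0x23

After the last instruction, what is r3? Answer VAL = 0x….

[0] flags=1001 → (cmp)
[1] flags=1001 VC?F → skip
[2] flags=1001 NE?T → r3=0x44
[3] flags=1001 LE?F → skip
[4] flags=0011 → (cmp)
[5] flags=0011 HI?T → r0=0x14
[6] flags=0011 NE?T → r3=0x41
[7] flags=0000 → (cmp)
[8] flags=0000 CC?T → r3=0x17
[9] flags=0000 GT?T → r3=0x23

VAL = 0x23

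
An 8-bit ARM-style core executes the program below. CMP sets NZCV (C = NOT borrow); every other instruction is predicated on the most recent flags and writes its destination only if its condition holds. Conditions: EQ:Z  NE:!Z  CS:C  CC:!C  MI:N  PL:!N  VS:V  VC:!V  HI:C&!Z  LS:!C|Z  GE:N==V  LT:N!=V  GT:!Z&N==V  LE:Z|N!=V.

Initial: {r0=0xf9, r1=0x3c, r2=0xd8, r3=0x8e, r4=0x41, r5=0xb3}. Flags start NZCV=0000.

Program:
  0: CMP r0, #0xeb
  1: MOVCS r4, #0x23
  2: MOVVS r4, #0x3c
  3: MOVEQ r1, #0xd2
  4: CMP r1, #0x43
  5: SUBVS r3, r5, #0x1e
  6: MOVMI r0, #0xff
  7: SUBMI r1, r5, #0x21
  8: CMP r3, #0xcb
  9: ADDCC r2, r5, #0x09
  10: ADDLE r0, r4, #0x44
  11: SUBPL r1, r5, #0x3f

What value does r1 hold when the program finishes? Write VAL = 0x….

VAL = 0x92

[0] flags=0010 → (cmp)
[1] flags=0010 CS?T → r4=0x23
[2] flags=0010 VS?F → skip
[3] flags=0010 EQ?F → skip
[4] flags=1000 → (cmp)
[5] flags=1000 VS?F → skip
[6] flags=1000 MI?T → r0=0xff
[7] flags=1000 MI?T → r1=0x92
[8] flags=1000 → (cmp)
[9] flags=1000 CC?T → r2=0xbc
[10] flags=1000 LE?T → r0=0x67
[11] flags=1000 PL?F → skip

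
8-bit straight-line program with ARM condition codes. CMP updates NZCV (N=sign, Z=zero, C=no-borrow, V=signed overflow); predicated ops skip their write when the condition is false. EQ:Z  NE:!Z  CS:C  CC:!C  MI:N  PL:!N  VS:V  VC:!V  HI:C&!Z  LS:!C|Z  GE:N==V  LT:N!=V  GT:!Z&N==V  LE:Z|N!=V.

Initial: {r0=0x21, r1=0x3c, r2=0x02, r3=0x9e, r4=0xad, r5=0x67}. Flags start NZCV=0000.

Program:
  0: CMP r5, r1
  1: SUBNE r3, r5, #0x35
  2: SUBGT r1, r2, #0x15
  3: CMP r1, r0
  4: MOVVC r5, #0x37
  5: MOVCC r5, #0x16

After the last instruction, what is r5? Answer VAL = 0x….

[0] flags=0010 → (cmp)
[1] flags=0010 NE?T → r3=0x32
[2] flags=0010 GT?T → r1=0xed
[3] flags=1010 → (cmp)
[4] flags=1010 VC?T → r5=0x37
[5] flags=1010 CC?F → skip

VAL = 0x37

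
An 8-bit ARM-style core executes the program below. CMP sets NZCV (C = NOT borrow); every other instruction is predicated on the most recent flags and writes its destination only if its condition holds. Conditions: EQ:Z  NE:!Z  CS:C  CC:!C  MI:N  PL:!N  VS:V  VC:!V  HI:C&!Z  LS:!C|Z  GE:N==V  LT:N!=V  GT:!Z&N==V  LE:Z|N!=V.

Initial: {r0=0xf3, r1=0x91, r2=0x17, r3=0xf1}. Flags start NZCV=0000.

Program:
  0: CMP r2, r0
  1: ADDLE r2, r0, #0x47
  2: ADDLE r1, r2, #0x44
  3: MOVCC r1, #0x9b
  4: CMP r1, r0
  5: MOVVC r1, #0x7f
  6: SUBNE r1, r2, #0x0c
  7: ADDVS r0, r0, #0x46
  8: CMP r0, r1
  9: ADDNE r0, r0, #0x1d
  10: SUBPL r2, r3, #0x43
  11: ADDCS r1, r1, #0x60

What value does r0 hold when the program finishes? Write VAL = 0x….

VAL = 0x10

0: ✓ CMP  NZCV=0000
1: · ADDLE
2: · ADDLE
3: ✓ MOVCC  r1←0x9b
4: ✓ CMP  NZCV=1000
5: ✓ MOVVC  r1←0x7f
6: ✓ SUBNE  r1←0x0b
7: · ADDVS
8: ✓ CMP  NZCV=1010
9: ✓ ADDNE  r0←0x10
10: · SUBPL
11: ✓ ADDCS  r1←0x6b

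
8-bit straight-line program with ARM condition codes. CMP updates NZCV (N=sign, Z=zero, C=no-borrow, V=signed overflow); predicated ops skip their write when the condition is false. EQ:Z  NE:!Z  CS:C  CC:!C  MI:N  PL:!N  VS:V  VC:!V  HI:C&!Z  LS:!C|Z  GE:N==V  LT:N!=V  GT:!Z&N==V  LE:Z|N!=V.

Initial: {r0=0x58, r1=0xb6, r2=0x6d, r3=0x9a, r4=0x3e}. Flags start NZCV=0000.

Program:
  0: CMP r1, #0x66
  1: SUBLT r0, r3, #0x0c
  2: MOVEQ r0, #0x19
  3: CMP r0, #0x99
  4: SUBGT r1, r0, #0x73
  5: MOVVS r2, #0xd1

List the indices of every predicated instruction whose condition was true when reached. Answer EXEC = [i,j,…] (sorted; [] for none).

EXEC = [1]

[0] flags=0011 → (cmp)
[1] flags=0011 LT?T → r0=0x8e
[2] flags=0011 EQ?F → skip
[3] flags=1000 → (cmp)
[4] flags=1000 GT?F → skip
[5] flags=1000 VS?F → skip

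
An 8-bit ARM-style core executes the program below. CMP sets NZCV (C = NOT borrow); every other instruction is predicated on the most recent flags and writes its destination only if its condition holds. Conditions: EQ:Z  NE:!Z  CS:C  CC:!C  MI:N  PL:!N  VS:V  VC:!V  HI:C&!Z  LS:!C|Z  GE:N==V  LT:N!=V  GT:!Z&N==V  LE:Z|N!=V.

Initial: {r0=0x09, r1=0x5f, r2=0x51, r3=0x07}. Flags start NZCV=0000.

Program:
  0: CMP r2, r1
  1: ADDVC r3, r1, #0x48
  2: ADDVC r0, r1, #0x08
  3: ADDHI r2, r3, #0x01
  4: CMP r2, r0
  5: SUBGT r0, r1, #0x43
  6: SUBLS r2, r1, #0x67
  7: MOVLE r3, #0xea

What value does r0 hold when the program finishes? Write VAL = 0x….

[0] flags=1000 → (cmp)
[1] flags=1000 VC?T → r3=0xa7
[2] flags=1000 VC?T → r0=0x67
[3] flags=1000 HI?F → skip
[4] flags=1000 → (cmp)
[5] flags=1000 GT?F → skip
[6] flags=1000 LS?T → r2=0xf8
[7] flags=1000 LE?T → r3=0xea

VAL = 0x67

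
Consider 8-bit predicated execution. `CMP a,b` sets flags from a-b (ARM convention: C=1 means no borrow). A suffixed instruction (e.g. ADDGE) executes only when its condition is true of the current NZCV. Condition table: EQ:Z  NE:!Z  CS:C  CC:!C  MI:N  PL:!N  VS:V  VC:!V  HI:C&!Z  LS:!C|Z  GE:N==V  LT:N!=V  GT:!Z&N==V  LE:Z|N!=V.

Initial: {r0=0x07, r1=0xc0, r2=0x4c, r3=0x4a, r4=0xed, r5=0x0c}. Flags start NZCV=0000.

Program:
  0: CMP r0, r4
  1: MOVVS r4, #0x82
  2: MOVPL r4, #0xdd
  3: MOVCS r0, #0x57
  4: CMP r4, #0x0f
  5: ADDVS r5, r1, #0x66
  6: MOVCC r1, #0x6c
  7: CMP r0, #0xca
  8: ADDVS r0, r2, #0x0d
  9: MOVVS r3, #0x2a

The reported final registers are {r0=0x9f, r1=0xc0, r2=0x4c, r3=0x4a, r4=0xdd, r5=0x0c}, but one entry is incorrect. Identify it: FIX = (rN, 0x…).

[0] flags=0000 → (cmp)
[1] flags=0000 VS?F → skip
[2] flags=0000 PL?T → r4=0xdd
[3] flags=0000 CS?F → skip
[4] flags=1010 → (cmp)
[5] flags=1010 VS?F → skip
[6] flags=1010 CC?F → skip
[7] flags=0000 → (cmp)
[8] flags=0000 VS?F → skip
[9] flags=0000 VS?F → skip

FIX = (r0, 0x07)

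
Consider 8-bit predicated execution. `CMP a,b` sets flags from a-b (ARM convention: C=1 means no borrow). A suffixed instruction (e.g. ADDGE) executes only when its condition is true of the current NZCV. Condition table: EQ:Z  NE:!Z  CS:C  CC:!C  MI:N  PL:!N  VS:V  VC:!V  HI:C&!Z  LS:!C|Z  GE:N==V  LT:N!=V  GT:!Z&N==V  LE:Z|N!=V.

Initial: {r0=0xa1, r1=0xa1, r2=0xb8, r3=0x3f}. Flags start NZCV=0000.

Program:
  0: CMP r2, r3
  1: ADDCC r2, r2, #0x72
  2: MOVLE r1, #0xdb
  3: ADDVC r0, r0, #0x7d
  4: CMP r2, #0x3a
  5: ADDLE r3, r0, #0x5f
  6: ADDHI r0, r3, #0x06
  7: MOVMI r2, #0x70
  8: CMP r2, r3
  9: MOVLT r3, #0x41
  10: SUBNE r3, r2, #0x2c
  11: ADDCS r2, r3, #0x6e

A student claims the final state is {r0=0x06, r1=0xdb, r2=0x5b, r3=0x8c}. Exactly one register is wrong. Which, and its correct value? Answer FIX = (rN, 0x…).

FIX = (r2, 0xfa)

0: ✓ CMP  NZCV=0011
1: · ADDCC
2: ✓ MOVLE  r1←0xdb
3: · ADDVC
4: ✓ CMP  NZCV=0011
5: ✓ ADDLE  r3←0x00
6: ✓ ADDHI  r0←0x06
7: · MOVMI
8: ✓ CMP  NZCV=1010
9: ✓ MOVLT  r3←0x41
10: ✓ SUBNE  r3←0x8c
11: ✓ ADDCS  r2←0xfa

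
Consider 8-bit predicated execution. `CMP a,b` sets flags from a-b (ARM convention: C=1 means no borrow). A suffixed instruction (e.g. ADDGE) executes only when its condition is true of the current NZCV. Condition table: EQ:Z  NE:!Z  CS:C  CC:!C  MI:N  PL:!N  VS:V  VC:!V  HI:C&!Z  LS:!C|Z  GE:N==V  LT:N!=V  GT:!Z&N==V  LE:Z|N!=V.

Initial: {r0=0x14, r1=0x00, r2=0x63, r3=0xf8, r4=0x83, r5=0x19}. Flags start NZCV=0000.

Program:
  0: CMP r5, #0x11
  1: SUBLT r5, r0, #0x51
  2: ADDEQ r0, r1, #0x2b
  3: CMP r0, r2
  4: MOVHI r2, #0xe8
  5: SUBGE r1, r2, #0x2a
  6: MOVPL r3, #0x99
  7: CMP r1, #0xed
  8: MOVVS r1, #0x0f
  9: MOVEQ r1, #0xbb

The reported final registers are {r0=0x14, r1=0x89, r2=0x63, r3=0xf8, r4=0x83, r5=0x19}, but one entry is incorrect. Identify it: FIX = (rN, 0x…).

0: ✓ CMP  NZCV=0010
1: · SUBLT
2: · ADDEQ
3: ✓ CMP  NZCV=1000
4: · MOVHI
5: · SUBGE
6: · MOVPL
7: ✓ CMP  NZCV=0000
8: · MOVVS
9: · MOVEQ

FIX = (r1, 0x00)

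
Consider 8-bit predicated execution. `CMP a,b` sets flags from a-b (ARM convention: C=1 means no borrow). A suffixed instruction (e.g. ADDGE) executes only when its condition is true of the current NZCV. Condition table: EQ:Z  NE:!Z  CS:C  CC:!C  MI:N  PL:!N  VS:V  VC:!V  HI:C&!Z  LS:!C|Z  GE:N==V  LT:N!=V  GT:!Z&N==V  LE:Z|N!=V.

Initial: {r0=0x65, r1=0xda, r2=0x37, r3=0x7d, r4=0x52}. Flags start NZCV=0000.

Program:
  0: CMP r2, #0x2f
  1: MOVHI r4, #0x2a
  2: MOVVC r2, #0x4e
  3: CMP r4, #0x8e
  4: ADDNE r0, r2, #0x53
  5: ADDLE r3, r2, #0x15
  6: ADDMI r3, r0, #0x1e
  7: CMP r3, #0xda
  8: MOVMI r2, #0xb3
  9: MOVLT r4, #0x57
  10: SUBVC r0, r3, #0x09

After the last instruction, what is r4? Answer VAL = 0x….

VAL = 0x57

0: ✓ CMP  NZCV=0010
1: ✓ MOVHI  r4←0x2a
2: ✓ MOVVC  r2←0x4e
3: ✓ CMP  NZCV=1001
4: ✓ ADDNE  r0←0xa1
5: · ADDLE
6: ✓ ADDMI  r3←0xbf
7: ✓ CMP  NZCV=1000
8: ✓ MOVMI  r2←0xb3
9: ✓ MOVLT  r4←0x57
10: ✓ SUBVC  r0←0xb6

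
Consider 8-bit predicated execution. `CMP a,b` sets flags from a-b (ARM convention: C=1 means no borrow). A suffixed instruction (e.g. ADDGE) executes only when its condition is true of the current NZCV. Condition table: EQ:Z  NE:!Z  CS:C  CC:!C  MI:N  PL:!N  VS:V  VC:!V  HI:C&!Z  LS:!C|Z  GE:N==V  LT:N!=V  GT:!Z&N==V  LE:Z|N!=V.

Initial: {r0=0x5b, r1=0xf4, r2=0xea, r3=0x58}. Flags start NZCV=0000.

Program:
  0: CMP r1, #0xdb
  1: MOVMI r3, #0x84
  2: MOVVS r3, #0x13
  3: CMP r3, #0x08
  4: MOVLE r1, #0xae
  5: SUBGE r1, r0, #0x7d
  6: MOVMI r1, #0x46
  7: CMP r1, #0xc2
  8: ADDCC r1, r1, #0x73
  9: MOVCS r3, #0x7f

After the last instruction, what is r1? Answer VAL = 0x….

VAL = 0xde

[0] flags=0010 → (cmp)
[1] flags=0010 MI?F → skip
[2] flags=0010 VS?F → skip
[3] flags=0010 → (cmp)
[4] flags=0010 LE?F → skip
[5] flags=0010 GE?T → r1=0xde
[6] flags=0010 MI?F → skip
[7] flags=0010 → (cmp)
[8] flags=0010 CC?F → skip
[9] flags=0010 CS?T → r3=0x7f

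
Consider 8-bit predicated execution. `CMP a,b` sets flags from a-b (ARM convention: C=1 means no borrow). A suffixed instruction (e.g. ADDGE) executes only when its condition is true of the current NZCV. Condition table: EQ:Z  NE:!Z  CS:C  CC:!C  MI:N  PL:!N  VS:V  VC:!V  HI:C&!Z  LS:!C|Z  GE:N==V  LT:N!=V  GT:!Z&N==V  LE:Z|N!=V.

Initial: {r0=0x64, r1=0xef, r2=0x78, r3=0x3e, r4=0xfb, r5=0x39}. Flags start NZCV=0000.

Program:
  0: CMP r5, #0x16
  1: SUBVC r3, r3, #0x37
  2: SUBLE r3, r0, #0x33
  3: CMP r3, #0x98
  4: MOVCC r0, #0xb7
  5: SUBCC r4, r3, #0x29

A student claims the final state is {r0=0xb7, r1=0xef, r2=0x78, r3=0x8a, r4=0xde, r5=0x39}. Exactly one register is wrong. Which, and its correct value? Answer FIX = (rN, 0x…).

0: ✓ CMP  NZCV=0010
1: ✓ SUBVC  r3←0x07
2: · SUBLE
3: ✓ CMP  NZCV=0000
4: ✓ MOVCC  r0←0xb7
5: ✓ SUBCC  r4←0xde

FIX = (r3, 0x07)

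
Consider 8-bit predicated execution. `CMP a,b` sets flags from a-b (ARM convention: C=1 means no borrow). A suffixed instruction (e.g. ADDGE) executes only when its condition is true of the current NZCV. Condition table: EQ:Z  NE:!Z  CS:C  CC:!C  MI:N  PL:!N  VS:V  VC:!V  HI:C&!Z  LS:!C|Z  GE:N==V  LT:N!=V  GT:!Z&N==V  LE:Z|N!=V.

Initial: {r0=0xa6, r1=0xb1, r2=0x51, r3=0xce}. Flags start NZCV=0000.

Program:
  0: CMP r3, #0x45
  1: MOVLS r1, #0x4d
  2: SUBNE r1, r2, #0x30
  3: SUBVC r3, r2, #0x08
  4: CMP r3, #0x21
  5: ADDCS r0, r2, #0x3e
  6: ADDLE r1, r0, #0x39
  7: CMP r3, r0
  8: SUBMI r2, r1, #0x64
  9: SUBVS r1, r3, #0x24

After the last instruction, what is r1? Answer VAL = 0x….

[0] flags=1010 → (cmp)
[1] flags=1010 LS?F → skip
[2] flags=1010 NE?T → r1=0x21
[3] flags=1010 VC?T → r3=0x49
[4] flags=0010 → (cmp)
[5] flags=0010 CS?T → r0=0x8f
[6] flags=0010 LE?F → skip
[7] flags=1001 → (cmp)
[8] flags=1001 MI?T → r2=0xbd
[9] flags=1001 VS?T → r1=0x25

VAL = 0x25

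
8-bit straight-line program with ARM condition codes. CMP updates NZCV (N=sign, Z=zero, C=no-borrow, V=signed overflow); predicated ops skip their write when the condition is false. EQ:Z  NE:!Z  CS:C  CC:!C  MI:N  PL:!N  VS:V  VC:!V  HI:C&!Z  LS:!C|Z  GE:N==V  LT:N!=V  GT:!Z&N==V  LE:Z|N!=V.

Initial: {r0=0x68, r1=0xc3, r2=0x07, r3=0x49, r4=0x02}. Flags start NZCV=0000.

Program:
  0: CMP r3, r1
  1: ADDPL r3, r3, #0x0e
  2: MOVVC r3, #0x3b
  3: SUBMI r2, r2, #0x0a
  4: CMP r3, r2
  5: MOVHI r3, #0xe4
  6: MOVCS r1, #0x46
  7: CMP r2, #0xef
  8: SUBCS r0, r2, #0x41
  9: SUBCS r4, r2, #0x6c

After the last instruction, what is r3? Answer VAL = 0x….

0: ✓ CMP  NZCV=1001
1: · ADDPL
2: · MOVVC
3: ✓ SUBMI  r2←0xfd
4: ✓ CMP  NZCV=0000
5: · MOVHI
6: · MOVCS
7: ✓ CMP  NZCV=0010
8: ✓ SUBCS  r0←0xbc
9: ✓ SUBCS  r4←0x91

VAL = 0x49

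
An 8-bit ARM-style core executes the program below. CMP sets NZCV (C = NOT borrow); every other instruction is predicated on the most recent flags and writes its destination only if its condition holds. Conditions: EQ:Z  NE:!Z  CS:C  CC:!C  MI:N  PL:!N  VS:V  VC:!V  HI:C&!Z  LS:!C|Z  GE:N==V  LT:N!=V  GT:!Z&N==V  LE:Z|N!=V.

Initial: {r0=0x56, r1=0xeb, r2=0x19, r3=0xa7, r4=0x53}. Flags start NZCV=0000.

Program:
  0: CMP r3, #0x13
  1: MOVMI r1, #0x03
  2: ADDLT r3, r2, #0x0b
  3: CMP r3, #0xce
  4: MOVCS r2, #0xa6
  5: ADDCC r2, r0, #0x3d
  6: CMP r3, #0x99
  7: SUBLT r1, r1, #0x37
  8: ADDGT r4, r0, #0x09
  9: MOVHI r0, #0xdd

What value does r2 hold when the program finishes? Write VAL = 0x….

0: ✓ CMP  NZCV=1010
1: ✓ MOVMI  r1←0x03
2: ✓ ADDLT  r3←0x24
3: ✓ CMP  NZCV=0000
4: · MOVCS
5: ✓ ADDCC  r2←0x93
6: ✓ CMP  NZCV=1001
7: · SUBLT
8: ✓ ADDGT  r4←0x5f
9: · MOVHI

VAL = 0x93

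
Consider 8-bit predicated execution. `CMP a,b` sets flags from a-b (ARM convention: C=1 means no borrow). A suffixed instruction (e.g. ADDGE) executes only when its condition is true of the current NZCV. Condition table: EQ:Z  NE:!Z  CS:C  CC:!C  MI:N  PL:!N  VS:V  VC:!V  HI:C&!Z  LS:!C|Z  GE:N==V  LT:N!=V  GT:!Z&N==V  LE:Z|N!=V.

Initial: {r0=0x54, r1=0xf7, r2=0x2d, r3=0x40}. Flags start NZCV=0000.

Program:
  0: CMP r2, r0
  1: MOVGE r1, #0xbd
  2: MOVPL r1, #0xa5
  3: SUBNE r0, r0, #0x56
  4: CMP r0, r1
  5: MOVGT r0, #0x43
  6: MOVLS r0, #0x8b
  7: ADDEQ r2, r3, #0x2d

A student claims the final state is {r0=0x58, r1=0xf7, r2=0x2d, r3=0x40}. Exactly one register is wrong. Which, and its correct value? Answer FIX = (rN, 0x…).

FIX = (r0, 0x43)

[0] flags=1000 → (cmp)
[1] flags=1000 GE?F → skip
[2] flags=1000 PL?F → skip
[3] flags=1000 NE?T → r0=0xfe
[4] flags=0010 → (cmp)
[5] flags=0010 GT?T → r0=0x43
[6] flags=0010 LS?F → skip
[7] flags=0010 EQ?F → skip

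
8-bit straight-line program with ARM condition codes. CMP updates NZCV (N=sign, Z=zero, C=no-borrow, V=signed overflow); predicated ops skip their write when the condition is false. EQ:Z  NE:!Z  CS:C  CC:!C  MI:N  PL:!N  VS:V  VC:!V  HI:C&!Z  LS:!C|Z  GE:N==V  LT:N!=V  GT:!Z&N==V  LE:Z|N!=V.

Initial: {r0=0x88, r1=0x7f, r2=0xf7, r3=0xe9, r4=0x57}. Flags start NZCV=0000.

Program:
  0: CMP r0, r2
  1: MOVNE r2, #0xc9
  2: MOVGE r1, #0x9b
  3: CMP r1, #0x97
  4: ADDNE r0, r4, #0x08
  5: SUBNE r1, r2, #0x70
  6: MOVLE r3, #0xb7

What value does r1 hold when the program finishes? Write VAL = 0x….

[0] flags=1000 → (cmp)
[1] flags=1000 NE?T → r2=0xc9
[2] flags=1000 GE?F → skip
[3] flags=1001 → (cmp)
[4] flags=1001 NE?T → r0=0x5f
[5] flags=1001 NE?T → r1=0x59
[6] flags=1001 LE?F → skip

VAL = 0x59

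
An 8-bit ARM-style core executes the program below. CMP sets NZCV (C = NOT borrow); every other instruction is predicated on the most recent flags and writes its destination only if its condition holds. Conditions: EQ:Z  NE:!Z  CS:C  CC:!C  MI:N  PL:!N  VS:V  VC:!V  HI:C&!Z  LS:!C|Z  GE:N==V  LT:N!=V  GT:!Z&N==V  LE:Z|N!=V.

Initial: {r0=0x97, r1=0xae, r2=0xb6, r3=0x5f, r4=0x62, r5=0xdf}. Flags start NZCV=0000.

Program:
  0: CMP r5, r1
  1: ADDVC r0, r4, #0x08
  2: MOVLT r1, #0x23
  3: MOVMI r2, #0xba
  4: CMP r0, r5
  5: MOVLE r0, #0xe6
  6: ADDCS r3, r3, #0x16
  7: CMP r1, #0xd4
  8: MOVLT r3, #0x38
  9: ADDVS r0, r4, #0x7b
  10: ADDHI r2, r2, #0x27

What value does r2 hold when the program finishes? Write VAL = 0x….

VAL = 0xb6

0: ✓ CMP  NZCV=0010
1: ✓ ADDVC  r0←0x6a
2: · MOVLT
3: · MOVMI
4: ✓ CMP  NZCV=1001
5: · MOVLE
6: · ADDCS
7: ✓ CMP  NZCV=1000
8: ✓ MOVLT  r3←0x38
9: · ADDVS
10: · ADDHI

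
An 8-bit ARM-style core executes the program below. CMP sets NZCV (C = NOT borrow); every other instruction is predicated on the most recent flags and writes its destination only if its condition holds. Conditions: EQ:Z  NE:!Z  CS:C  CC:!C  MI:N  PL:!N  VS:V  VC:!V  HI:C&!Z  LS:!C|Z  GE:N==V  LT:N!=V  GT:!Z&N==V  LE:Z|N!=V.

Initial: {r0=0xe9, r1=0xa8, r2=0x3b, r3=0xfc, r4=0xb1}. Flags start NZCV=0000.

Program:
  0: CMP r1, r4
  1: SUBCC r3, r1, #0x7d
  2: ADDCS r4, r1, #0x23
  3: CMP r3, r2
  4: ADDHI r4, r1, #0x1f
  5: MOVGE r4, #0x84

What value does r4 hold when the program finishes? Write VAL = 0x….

VAL = 0xb1

[0] flags=1000 → (cmp)
[1] flags=1000 CC?T → r3=0x2b
[2] flags=1000 CS?F → skip
[3] flags=1000 → (cmp)
[4] flags=1000 HI?F → skip
[5] flags=1000 GE?F → skip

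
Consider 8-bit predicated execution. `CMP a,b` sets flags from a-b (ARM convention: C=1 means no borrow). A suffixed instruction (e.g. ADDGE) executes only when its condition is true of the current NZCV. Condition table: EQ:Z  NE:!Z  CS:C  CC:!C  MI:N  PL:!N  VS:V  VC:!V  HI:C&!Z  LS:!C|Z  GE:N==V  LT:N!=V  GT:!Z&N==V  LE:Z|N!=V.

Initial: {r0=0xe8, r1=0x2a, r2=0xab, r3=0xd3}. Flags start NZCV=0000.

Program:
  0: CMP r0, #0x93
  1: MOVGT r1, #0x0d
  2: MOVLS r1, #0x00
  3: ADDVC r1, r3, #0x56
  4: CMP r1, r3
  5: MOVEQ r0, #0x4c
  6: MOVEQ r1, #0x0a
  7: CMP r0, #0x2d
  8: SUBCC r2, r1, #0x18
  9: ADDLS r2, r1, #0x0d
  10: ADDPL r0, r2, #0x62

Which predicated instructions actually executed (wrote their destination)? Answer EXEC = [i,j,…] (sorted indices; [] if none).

EXEC = [1,3]

0: ✓ CMP  NZCV=0010
1: ✓ MOVGT  r1←0x0d
2: · MOVLS
3: ✓ ADDVC  r1←0x29
4: ✓ CMP  NZCV=0000
5: · MOVEQ
6: · MOVEQ
7: ✓ CMP  NZCV=1010
8: · SUBCC
9: · ADDLS
10: · ADDPL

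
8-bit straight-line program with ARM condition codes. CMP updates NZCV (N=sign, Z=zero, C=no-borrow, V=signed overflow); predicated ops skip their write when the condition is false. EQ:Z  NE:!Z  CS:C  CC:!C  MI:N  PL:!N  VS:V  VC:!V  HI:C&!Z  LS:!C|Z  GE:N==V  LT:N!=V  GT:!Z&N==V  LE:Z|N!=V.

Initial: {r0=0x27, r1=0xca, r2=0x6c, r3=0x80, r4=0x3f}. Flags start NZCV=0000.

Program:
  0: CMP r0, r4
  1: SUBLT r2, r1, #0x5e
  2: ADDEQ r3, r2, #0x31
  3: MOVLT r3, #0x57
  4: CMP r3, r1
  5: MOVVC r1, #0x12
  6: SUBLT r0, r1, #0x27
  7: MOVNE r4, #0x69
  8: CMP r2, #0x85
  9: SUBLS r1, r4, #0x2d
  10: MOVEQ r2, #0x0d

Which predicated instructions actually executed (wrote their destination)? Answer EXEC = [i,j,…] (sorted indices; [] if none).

EXEC = [1,3,7,9]

[0] flags=1000 → (cmp)
[1] flags=1000 LT?T → r2=0x6c
[2] flags=1000 EQ?F → skip
[3] flags=1000 LT?T → r3=0x57
[4] flags=1001 → (cmp)
[5] flags=1001 VC?F → skip
[6] flags=1001 LT?F → skip
[7] flags=1001 NE?T → r4=0x69
[8] flags=1001 → (cmp)
[9] flags=1001 LS?T → r1=0x3c
[10] flags=1001 EQ?F → skip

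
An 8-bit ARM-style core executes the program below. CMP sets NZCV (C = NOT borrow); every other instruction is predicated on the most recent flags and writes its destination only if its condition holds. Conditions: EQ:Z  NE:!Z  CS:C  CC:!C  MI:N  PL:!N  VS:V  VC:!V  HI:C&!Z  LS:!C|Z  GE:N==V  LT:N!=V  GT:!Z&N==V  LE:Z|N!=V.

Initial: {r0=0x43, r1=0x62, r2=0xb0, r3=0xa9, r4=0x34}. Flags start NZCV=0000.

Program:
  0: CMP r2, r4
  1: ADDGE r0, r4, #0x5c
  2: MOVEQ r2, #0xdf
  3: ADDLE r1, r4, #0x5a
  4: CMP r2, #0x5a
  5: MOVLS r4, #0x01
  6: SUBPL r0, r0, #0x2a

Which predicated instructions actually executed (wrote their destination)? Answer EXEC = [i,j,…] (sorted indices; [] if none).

[0] flags=0011 → (cmp)
[1] flags=0011 GE?F → skip
[2] flags=0011 EQ?F → skip
[3] flags=0011 LE?T → r1=0x8e
[4] flags=0011 → (cmp)
[5] flags=0011 LS?F → skip
[6] flags=0011 PL?T → r0=0x19

EXEC = [3,6]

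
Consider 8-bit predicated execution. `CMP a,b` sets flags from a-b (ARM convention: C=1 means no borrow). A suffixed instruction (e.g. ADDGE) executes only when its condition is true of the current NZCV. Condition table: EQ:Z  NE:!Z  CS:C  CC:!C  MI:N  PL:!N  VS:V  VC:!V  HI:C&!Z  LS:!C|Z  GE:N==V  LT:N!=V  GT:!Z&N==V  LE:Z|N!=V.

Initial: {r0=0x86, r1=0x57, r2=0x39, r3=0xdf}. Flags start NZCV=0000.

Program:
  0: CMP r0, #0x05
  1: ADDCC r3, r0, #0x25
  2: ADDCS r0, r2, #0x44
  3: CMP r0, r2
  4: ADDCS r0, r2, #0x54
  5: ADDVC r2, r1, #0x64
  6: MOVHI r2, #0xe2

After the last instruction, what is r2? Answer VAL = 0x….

0: ✓ CMP  NZCV=1010
1: · ADDCC
2: ✓ ADDCS  r0←0x7d
3: ✓ CMP  NZCV=0010
4: ✓ ADDCS  r0←0x8d
5: ✓ ADDVC  r2←0xbb
6: ✓ MOVHI  r2←0xe2

VAL = 0xe2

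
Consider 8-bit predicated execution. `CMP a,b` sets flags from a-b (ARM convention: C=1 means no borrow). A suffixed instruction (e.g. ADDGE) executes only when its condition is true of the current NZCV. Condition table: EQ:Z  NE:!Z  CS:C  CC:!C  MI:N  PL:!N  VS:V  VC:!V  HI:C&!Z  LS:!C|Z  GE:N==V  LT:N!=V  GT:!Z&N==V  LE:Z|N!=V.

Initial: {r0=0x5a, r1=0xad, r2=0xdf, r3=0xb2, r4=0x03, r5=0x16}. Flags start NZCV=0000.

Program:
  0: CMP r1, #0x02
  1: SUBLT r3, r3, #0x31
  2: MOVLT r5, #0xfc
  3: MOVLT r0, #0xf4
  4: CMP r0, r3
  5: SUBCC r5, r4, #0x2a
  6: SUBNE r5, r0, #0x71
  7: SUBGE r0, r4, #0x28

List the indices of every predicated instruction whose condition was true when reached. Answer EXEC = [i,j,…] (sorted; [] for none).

0: ✓ CMP  NZCV=1010
1: ✓ SUBLT  r3←0x81
2: ✓ MOVLT  r5←0xfc
3: ✓ MOVLT  r0←0xf4
4: ✓ CMP  NZCV=0010
5: · SUBCC
6: ✓ SUBNE  r5←0x83
7: ✓ SUBGE  r0←0xdb

EXEC = [1,2,3,6,7]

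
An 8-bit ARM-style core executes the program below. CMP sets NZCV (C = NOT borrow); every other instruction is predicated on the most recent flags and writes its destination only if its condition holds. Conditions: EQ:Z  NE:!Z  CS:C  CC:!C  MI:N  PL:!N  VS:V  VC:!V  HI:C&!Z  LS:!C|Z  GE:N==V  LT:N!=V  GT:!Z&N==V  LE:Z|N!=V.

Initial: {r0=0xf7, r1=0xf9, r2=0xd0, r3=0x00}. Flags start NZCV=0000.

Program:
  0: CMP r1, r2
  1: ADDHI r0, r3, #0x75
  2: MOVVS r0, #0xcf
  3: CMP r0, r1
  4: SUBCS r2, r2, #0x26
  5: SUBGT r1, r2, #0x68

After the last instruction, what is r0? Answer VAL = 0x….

VAL = 0x75

0: ✓ CMP  NZCV=0010
1: ✓ ADDHI  r0←0x75
2: · MOVVS
3: ✓ CMP  NZCV=0000
4: · SUBCS
5: ✓ SUBGT  r1←0x68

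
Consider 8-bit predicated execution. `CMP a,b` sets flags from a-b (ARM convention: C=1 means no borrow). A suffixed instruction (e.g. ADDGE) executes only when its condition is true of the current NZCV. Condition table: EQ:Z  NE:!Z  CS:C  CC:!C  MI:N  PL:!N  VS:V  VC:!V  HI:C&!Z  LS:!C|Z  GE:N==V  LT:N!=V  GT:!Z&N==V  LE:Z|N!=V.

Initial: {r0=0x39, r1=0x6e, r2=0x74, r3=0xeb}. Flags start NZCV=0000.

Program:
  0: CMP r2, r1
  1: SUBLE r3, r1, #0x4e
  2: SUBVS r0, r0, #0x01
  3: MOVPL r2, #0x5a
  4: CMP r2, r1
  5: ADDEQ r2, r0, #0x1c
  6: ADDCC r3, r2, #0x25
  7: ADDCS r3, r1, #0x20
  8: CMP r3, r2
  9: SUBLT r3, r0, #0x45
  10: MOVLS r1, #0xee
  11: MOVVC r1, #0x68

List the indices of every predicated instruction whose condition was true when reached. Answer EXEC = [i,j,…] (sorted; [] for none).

EXEC = [3,6,11]

0: ✓ CMP  NZCV=0010
1: · SUBLE
2: · SUBVS
3: ✓ MOVPL  r2←0x5a
4: ✓ CMP  NZCV=1000
5: · ADDEQ
6: ✓ ADDCC  r3←0x7f
7: · ADDCS
8: ✓ CMP  NZCV=0010
9: · SUBLT
10: · MOVLS
11: ✓ MOVVC  r1←0x68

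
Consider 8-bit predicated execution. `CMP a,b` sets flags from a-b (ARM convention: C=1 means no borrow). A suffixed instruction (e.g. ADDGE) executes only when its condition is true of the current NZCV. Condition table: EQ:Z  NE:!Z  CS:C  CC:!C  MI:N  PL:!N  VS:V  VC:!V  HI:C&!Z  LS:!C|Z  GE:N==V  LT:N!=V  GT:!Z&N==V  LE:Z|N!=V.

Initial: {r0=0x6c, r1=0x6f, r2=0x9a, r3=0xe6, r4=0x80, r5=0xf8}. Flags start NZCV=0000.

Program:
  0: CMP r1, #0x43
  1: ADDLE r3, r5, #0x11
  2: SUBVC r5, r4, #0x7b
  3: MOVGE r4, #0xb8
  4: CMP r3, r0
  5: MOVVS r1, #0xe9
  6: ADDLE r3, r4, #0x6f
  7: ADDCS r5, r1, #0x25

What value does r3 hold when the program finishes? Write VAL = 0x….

VAL = 0x27

[0] flags=0010 → (cmp)
[1] flags=0010 LE?F → skip
[2] flags=0010 VC?T → r5=0x05
[3] flags=0010 GE?T → r4=0xb8
[4] flags=0011 → (cmp)
[5] flags=0011 VS?T → r1=0xe9
[6] flags=0011 LE?T → r3=0x27
[7] flags=0011 CS?T → r5=0x0e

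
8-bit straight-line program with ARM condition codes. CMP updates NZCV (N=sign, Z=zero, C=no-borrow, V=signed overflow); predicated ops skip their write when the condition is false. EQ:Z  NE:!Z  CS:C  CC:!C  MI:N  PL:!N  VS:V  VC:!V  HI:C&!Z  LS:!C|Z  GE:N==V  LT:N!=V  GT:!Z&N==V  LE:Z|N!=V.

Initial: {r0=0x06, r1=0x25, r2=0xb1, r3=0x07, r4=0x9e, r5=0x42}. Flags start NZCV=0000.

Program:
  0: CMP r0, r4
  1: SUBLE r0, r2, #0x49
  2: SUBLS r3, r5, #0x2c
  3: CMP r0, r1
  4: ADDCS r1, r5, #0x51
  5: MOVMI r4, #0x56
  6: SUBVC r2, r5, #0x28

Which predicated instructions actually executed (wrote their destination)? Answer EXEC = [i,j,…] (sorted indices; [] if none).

[0] flags=0000 → (cmp)
[1] flags=0000 LE?F → skip
[2] flags=0000 LS?T → r3=0x16
[3] flags=1000 → (cmp)
[4] flags=1000 CS?F → skip
[5] flags=1000 MI?T → r4=0x56
[6] flags=1000 VC?T → r2=0x1a

EXEC = [2,5,6]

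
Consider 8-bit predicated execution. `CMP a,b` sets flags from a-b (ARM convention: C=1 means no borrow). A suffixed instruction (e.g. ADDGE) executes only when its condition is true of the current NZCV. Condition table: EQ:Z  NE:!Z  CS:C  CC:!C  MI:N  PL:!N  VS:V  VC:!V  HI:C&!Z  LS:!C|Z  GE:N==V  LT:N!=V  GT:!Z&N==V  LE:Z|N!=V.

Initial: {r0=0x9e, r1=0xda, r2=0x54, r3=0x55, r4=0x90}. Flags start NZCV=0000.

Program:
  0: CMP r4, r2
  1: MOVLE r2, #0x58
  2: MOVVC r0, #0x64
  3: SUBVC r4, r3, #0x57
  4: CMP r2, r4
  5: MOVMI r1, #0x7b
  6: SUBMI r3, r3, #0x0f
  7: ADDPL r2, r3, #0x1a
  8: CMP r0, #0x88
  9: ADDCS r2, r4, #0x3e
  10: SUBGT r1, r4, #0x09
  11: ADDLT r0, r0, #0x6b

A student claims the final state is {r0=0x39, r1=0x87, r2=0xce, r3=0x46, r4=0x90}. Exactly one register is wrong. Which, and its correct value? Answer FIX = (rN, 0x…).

0: ✓ CMP  NZCV=0011
1: ✓ MOVLE  r2←0x58
2: · MOVVC
3: · SUBVC
4: ✓ CMP  NZCV=1001
5: ✓ MOVMI  r1←0x7b
6: ✓ SUBMI  r3←0x46
7: · ADDPL
8: ✓ CMP  NZCV=0010
9: ✓ ADDCS  r2←0xce
10: ✓ SUBGT  r1←0x87
11: · ADDLT

FIX = (r0, 0x9e)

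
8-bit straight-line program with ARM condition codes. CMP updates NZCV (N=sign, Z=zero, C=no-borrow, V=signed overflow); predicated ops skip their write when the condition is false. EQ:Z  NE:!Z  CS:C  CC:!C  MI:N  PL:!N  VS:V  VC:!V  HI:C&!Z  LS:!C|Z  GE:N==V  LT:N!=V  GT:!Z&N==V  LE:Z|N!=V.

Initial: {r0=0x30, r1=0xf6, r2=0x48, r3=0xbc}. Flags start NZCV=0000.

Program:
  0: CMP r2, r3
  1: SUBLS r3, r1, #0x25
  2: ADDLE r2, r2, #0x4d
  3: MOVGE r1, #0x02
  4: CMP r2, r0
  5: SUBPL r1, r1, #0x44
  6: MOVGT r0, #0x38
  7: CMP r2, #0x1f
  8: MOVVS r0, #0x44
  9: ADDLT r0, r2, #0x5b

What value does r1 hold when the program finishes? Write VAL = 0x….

0: ✓ CMP  NZCV=1001
1: ✓ SUBLS  r3←0xd1
2: · ADDLE
3: ✓ MOVGE  r1←0x02
4: ✓ CMP  NZCV=0010
5: ✓ SUBPL  r1←0xbe
6: ✓ MOVGT  r0←0x38
7: ✓ CMP  NZCV=0010
8: · MOVVS
9: · ADDLT

VAL = 0xbe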